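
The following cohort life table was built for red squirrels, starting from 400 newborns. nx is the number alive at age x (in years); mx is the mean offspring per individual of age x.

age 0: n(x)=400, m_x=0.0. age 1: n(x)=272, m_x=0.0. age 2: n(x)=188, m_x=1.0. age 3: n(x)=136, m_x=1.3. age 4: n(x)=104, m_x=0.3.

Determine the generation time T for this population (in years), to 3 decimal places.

2.604

lx = nx/n0 = nx/400: 1, 0.68, 0.47, 0.34, 0.26
lx·mx: 0, 0, 0.47, 0.442, 0.078 → R0 = 0.99
x·lx·mx: 0, 0, 0.94, 1.326, 0.312 → Σ = 2.578
T = 2.578 / 0.99 = 2.60404… → 2.604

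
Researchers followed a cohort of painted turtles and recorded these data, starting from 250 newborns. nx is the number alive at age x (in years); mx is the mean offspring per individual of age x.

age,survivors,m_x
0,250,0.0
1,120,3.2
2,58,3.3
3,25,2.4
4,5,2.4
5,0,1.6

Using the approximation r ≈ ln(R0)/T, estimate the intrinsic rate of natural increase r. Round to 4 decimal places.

lx = nx/n0 = nx/250: 1, 0.48, 0.232, 0.1, 0.02, 0
R0 = Σ lx·mx = 0 + 1.536 + 0.7656 + 0.24 + 0.048 + 0 = 2.5896
Σ x·lx·mx = 3.9792; T = 3.9792/2.5896 = 1.53661…
r ≈ ln(R0)/T = ln(2.5896)/1.53661… = 0.619223… → 0.6192

0.6192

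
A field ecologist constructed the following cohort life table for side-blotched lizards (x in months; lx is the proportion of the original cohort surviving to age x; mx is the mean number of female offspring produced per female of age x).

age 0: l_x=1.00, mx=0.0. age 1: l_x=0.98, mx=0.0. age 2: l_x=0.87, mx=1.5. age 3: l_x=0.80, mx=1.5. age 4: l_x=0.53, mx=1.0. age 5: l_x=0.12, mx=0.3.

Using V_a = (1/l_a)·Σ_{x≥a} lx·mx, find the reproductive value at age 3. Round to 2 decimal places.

2.21

lx·mx for x ≥ 3: 1.2, 0.53, 0.036 → sum = 1.766
V_3 = 1.766 / l_3 = 1.766 / 0.8 = 2.2075 → 2.21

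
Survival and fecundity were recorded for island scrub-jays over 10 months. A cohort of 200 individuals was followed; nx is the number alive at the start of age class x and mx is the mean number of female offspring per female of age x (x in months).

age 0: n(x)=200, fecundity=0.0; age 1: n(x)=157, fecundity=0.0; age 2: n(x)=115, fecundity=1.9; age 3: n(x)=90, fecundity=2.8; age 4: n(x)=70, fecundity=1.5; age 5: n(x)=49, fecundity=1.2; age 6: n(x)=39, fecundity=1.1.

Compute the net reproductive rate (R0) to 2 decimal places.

lx = nx/n0 = nx/200: 1, 0.785, 0.575, 0.45, 0.35, 0.245, 0.195
lx·mx by age: 0, 0, 1.0925, 1.26, 0.525, 0.294, 0.2145
R0 = Σ lx·mx = 3.386 → 3.39

3.39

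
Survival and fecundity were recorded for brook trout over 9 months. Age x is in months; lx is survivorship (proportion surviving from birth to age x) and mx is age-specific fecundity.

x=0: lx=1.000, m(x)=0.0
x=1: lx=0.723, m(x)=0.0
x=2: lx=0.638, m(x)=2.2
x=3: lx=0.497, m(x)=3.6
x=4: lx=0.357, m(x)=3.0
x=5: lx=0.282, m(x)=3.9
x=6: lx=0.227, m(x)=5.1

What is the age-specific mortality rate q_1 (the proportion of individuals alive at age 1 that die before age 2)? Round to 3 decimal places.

q_1 = (l_1 − l_2) / l_1 = (0.723 − 0.638) / 0.723
     = 0.085 / 0.723 = 0.117566… → 0.118

0.118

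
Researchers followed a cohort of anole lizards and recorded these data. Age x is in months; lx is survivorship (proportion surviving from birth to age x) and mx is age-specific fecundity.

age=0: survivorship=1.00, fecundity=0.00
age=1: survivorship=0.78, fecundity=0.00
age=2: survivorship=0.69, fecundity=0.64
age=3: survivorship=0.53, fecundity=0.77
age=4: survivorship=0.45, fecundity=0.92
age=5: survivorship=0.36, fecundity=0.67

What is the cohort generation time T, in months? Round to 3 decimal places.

lx·mx: 0, 0, 0.4416, 0.4081, 0.414, 0.2412 → R0 = 1.5049
x·lx·mx: 0, 0, 0.8832, 1.2243, 1.656, 1.206 → Σ = 4.9695
T = 4.9695 / 1.5049 = 3.302213… → 3.302

3.302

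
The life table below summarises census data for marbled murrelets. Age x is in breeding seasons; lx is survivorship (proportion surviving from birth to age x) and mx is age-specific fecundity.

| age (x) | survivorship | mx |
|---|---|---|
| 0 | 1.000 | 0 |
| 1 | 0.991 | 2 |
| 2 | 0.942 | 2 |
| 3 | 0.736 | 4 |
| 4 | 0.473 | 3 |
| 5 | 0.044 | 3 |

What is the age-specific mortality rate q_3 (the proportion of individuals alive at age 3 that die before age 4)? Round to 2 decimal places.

q_3 = (l_3 − l_4) / l_3 = (0.736 − 0.473) / 0.736
     = 0.263 / 0.736 = 0.357337… → 0.36

0.36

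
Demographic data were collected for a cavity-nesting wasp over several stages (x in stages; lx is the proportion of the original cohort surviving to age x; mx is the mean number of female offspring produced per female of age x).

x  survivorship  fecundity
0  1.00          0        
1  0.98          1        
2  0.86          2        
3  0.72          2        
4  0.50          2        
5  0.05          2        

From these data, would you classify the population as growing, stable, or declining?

R0 = Σ lx·mx = 0 + 0.98 + 1.72 + 1.44 + 1 + 0.1 = 5.24
R0 > 1, so the population is growing.

growing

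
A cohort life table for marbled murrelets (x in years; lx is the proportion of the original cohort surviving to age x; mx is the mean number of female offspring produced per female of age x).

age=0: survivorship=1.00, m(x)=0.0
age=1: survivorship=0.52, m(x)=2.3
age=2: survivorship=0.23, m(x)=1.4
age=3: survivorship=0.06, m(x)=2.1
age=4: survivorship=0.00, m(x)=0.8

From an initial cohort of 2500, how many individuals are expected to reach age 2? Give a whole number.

575

Expected survivors = N0 · l_2 = 2500 × 0.23 = 575 → 575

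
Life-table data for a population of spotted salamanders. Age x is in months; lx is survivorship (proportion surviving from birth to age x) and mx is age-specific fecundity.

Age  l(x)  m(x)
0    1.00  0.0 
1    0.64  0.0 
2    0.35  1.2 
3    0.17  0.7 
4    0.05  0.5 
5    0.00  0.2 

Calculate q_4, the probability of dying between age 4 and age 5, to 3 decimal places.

1.000

q_4 = (l_4 − l_5) / l_4 = (0.05 − 0) / 0.05
     = 0.05 / 0.05 = 1 → 1.000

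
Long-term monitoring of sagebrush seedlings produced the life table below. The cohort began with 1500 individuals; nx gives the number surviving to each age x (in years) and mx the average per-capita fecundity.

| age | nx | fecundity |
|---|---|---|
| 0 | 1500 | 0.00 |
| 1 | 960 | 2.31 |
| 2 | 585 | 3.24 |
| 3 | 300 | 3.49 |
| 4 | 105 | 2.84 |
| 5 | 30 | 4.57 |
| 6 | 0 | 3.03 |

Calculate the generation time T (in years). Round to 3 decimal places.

1.971

lx = nx/n0 = nx/1500: 1, 0.64, 0.39, 0.2, 0.07, 0.02, 0
lx·mx: 0, 1.4784, 1.2636, 0.698, 0.1988, 0.0914, 0 → R0 = 3.7302
x·lx·mx: 0, 1.4784, 2.5272, 2.094, 0.7952, 0.457, 0 → Σ = 7.3518
T = 7.3518 / 3.7302 = 1.970886… → 1.971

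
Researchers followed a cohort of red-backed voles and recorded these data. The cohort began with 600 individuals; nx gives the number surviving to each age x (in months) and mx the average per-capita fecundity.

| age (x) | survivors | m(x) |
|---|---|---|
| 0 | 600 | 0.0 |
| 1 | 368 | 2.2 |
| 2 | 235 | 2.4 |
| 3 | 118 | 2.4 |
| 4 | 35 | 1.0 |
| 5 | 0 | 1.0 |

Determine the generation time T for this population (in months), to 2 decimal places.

1.73

lx = nx/n0 = nx/600: 1, 0.61333…, 0.39167…, 0.19667…, 0.05833…, 0
lx·mx: 0, 1.349333…, 0.94…, 0.472…, 0.058333…, 0 → R0 = 2.819667…
x·lx·mx: 0, 1.349333…, 1.88…, 1.416…, 0.233333…, 0 → Σ = 4.878667…
T = 4.878667… / 2.819667… = 1.730228… → 1.73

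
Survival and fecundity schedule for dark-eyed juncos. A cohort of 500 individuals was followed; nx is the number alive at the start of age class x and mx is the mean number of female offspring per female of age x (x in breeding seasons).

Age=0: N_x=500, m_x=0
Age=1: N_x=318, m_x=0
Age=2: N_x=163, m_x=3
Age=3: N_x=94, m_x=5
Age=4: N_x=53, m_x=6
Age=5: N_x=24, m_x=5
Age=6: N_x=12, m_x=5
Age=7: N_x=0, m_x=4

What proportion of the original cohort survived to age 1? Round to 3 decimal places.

l_1 = n_1/n_0 = 318/500 = 0.636 → 0.636

0.636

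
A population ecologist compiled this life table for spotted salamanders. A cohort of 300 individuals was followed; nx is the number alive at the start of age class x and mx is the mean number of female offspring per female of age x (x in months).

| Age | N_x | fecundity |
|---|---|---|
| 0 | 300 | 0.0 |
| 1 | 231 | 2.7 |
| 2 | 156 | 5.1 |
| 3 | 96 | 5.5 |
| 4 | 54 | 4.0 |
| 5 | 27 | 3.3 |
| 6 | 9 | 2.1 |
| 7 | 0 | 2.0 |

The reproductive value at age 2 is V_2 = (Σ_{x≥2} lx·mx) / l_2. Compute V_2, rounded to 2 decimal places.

10.56

lx = nx/n0 = nx/300: 1, 0.77, 0.52, 0.32, 0.18, 0.09, 0.03, 0
lx·mx for x ≥ 2: 2.652, 1.76, 0.72, 0.297, 0.063, 0 → sum = 5.492
V_2 = 5.492 / l_2 = 5.492 / 0.52 = 10.561538… → 10.56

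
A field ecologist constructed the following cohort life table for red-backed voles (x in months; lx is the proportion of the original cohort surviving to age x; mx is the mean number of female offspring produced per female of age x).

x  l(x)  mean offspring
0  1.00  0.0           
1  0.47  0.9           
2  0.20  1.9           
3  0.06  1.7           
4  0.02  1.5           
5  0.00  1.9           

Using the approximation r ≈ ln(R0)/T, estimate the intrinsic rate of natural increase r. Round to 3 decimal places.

-0.039

R0 = Σ lx·mx = 0 + 0.423 + 0.38 + 0.102 + 0.03 + 0 = 0.935
Σ x·lx·mx = 1.609; T = 1.609/0.935 = 1.72086…
r ≈ ln(R0)/T = ln(0.935)/1.72086… = -0.03906… → -0.039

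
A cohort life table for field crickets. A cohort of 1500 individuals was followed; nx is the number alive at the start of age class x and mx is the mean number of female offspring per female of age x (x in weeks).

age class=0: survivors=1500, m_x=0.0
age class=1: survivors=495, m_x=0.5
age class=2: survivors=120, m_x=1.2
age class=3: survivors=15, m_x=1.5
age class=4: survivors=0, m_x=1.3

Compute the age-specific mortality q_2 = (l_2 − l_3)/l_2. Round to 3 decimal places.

lx = nx/n0 = nx/1500: 1, 0.33, 0.08, 0.01, 0
q_2 = (l_2 − l_3) / l_2 = (0.08 − 0.01) / 0.08
     = 0.07 / 0.08 = 0.875 → 0.875

0.875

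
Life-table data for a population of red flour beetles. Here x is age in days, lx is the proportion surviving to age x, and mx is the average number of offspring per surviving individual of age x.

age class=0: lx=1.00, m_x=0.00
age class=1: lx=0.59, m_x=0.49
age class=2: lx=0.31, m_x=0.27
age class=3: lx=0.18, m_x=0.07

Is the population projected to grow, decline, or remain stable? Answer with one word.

R0 = Σ lx·mx = 0 + 0.2891 + 0.0837 + 0.0126 = 0.3854
R0 < 1, so the population is declining.

declining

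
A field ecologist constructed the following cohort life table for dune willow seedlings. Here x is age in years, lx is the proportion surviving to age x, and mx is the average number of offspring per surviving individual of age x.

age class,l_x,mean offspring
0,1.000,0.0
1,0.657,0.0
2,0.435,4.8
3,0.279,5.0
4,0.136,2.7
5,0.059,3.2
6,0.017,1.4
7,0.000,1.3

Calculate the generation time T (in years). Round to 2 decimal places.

lx·mx: 0, 0, 2.088, 1.395, 0.3672, 0.1888, 0.0238, 0 → R0 = 4.0628
x·lx·mx: 0, 0, 4.176, 4.185, 1.4688, 0.944, 0.1428, 0 → Σ = 10.9166
T = 10.9166 / 4.0628 = 2.686965… → 2.69

2.69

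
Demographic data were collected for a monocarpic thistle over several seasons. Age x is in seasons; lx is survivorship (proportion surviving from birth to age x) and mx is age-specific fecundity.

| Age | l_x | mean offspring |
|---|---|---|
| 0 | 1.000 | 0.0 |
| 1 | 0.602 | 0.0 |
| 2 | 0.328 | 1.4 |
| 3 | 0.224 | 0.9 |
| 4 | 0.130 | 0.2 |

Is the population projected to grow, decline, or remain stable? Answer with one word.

declining

R0 = Σ lx·mx = 0 + 0 + 0.4592 + 0.2016 + 0.026 = 0.6868
R0 < 1, so the population is declining.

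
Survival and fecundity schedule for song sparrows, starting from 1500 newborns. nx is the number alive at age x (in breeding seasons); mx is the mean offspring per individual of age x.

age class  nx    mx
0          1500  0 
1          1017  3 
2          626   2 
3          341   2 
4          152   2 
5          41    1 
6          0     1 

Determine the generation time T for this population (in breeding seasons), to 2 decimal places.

lx = nx/n0 = nx/1500: 1, 0.678, 0.41733…, 0.22733…, 0.10133…, 0.02733…, 0
lx·mx: 0, 2.034, 0.834667…, 0.454667…, 0.202667…, 0.027333…, 0 → R0 = 3.553333…
x·lx·mx: 0, 2.034, 1.669333…, 1.364…, 0.810667…, 0.136667…, 0 → Σ = 6.014667…
T = 6.014667… / 3.553333… = 1.692683… → 1.69

1.69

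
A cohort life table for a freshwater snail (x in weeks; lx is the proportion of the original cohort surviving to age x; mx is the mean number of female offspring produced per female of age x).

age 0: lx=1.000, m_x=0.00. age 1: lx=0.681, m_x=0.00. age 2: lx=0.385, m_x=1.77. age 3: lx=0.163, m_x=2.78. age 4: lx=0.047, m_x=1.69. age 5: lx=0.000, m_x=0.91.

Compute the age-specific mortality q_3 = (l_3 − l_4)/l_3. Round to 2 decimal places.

q_3 = (l_3 − l_4) / l_3 = (0.163 − 0.047) / 0.163
     = 0.116 / 0.163 = 0.711656… → 0.71

0.71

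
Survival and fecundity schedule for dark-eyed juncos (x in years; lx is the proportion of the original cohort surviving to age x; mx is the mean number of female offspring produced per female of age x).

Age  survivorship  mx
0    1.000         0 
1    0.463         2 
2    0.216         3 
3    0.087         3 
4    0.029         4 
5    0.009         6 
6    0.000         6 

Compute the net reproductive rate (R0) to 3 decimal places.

lx·mx by age: 0, 0.926, 0.648, 0.261, 0.116, 0.054, 0
R0 = Σ lx·mx = 2.005 → 2.005

2.005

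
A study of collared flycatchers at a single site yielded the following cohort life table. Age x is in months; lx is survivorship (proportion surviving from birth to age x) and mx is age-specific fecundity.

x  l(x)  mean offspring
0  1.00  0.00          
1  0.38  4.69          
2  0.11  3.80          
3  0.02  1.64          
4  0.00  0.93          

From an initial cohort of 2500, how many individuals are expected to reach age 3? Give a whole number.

Expected survivors = N0 · l_3 = 2500 × 0.02 = 50 → 50

50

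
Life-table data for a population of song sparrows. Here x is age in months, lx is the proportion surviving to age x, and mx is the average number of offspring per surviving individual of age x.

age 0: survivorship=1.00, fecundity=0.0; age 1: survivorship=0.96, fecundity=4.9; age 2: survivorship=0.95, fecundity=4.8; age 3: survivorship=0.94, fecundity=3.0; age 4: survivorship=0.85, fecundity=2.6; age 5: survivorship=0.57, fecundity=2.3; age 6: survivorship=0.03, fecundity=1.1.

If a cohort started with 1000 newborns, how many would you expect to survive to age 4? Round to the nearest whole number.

Expected survivors = N0 · l_4 = 1000 × 0.85 = 850 → 850

850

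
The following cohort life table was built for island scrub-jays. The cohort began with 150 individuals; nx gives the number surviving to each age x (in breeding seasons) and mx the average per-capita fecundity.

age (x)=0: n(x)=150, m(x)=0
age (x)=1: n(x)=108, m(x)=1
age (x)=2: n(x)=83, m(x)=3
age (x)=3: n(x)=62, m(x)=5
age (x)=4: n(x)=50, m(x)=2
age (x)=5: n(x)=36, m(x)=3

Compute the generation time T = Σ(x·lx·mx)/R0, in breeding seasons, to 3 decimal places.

2.830

lx = nx/n0 = nx/150: 1, 0.72, 0.55333…, 0.41333…, 0.33333…, 0.24
lx·mx: 0, 0.72, 1.66…, 2.066667…, 0.666667…, 0.72 → R0 = 5.833333…
x·lx·mx: 0, 0.72, 3.32…, 6.2…, 2.666667…, 3.6 → Σ = 16.506667…
T = 16.506667… / 5.833333… = 2.829714… → 2.830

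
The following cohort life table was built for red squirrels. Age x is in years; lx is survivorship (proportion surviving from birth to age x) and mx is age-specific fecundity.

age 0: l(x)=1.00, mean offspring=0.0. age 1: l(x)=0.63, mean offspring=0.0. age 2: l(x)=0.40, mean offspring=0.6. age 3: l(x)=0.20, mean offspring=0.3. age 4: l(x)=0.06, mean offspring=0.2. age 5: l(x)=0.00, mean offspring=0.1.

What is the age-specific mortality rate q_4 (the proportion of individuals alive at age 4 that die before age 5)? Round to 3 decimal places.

q_4 = (l_4 − l_5) / l_4 = (0.06 − 0) / 0.06
     = 0.06 / 0.06 = 1 → 1.000

1.000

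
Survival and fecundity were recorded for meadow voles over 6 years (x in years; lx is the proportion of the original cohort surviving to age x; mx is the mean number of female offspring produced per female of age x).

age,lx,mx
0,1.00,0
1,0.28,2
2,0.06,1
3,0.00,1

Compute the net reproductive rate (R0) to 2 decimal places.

0.62

lx·mx by age: 0, 0.56, 0.06, 0
R0 = Σ lx·mx = 0.62 → 0.62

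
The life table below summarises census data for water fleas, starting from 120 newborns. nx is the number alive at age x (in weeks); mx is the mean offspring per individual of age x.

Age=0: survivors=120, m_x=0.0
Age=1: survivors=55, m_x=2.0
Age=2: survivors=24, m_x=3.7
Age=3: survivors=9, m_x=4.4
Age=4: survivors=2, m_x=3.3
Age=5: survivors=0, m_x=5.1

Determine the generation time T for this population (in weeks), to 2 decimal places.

1.77

lx = nx/n0 = nx/120: 1, 0.45833…, 0.2, 0.075, 0.01667…, 0
lx·mx: 0, 0.916667…, 0.74, 0.33, 0.055…, 0 → R0 = 2.041667…
x·lx·mx: 0, 0.916667…, 1.48, 0.99, 0.22…, 0 → Σ = 3.606667…
T = 3.606667… / 2.041667… = 1.766531… → 1.77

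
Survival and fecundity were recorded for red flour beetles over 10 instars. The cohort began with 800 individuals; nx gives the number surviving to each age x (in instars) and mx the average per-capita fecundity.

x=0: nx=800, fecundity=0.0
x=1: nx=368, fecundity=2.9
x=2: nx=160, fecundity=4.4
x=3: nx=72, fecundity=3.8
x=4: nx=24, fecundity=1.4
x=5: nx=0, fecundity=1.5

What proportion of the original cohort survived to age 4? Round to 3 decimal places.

0.030

l_4 = n_4/n_0 = 24/800 = 0.03 → 0.030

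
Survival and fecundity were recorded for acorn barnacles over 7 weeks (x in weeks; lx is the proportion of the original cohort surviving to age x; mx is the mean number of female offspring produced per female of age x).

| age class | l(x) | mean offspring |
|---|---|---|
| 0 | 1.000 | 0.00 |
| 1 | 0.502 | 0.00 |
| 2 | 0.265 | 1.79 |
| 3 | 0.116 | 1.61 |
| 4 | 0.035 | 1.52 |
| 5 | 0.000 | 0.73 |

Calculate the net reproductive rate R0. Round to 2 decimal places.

0.71

lx·mx by age: 0, 0, 0.47435, 0.18676, 0.0532, 0
R0 = Σ lx·mx = 0.71431 → 0.71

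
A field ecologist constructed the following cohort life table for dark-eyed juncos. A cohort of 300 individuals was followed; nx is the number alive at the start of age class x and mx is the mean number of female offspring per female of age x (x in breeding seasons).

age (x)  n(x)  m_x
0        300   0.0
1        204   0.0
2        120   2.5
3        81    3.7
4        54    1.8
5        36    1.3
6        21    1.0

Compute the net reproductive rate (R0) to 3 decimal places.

lx = nx/n0 = nx/300: 1, 0.68, 0.4, 0.27, 0.18, 0.12, 0.07
lx·mx by age: 0, 0, 1, 0.999, 0.324, 0.156, 0.07
R0 = Σ lx·mx = 2.549 → 2.549

2.549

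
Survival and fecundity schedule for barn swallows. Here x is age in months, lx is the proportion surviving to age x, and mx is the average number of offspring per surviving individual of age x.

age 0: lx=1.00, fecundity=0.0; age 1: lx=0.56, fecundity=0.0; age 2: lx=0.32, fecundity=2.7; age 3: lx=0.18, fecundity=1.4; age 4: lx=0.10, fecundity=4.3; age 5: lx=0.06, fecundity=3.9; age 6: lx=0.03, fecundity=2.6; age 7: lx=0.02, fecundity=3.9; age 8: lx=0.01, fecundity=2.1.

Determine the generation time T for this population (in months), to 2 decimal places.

lx·mx: 0, 0, 0.864, 0.252, 0.43, 0.234, 0.078, 0.078, 0.021 → R0 = 1.957
x·lx·mx: 0, 0, 1.728, 0.756, 1.72, 1.17, 0.468, 0.546, 0.168 → Σ = 6.556
T = 6.556 / 1.957 = 3.350026… → 3.35

3.35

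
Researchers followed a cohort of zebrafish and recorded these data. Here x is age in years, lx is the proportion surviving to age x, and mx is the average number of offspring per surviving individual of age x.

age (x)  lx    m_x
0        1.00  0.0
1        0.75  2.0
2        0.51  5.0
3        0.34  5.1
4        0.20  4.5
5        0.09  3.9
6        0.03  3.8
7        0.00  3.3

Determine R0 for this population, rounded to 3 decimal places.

lx·mx by age: 0, 1.5, 2.55, 1.734, 0.9, 0.351, 0.114, 0
R0 = Σ lx·mx = 7.149 → 7.149

7.149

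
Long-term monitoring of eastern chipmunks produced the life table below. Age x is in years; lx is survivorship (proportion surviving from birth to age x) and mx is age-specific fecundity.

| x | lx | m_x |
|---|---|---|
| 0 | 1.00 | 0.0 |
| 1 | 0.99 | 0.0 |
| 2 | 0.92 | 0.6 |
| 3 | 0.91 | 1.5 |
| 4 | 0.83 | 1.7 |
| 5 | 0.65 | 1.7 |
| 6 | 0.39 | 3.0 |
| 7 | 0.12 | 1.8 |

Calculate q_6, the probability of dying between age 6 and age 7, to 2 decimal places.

q_6 = (l_6 − l_7) / l_6 = (0.39 − 0.12) / 0.39
     = 0.27 / 0.39 = 0.692308… → 0.69

0.69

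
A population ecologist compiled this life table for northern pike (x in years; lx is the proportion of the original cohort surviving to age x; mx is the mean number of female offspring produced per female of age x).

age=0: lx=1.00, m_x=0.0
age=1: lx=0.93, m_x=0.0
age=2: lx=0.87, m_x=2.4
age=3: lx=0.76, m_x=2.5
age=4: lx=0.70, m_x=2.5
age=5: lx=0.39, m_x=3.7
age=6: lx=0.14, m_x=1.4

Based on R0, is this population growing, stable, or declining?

R0 = Σ lx·mx = 0 + 0 + 2.088 + 1.9 + 1.75 + 1.443 + 0.196 = 7.377
R0 > 1, so the population is growing.

growing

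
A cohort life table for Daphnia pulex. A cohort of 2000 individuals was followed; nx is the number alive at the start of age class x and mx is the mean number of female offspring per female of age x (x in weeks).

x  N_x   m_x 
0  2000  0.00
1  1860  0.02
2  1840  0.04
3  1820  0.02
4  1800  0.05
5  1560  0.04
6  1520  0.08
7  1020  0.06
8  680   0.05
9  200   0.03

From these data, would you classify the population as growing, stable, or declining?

lx = nx/n0 = nx/2000: 1, 0.93, 0.92, 0.91, 0.9, 0.78, 0.76, 0.51, 0.34, 0.1
R0 = Σ lx·mx = 0 + 0.0186 + 0.0368 + 0.0182 + 0.045 + 0.0312 + 0.0608 + 0.0306 + 0.017 + 0.003 = 0.2612
R0 < 1, so the population is declining.

declining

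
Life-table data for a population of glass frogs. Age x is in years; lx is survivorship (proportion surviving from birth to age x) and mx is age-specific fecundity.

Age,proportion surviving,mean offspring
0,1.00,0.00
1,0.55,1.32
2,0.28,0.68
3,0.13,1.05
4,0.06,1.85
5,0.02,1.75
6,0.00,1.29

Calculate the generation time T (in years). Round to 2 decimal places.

1.78

lx·mx: 0, 0.726, 0.1904, 0.1365, 0.111, 0.035, 0 → R0 = 1.1989
x·lx·mx: 0, 0.726, 0.3808, 0.4095, 0.444, 0.175, 0 → Σ = 2.1353
T = 2.1353 / 1.1989 = 1.781049… → 1.78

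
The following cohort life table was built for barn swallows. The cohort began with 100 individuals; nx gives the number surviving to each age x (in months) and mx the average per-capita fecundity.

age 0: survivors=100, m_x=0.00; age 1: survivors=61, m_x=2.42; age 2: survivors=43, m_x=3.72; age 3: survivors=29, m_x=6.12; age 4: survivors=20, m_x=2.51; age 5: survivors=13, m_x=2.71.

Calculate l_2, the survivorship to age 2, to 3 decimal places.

0.430

l_2 = n_2/n_0 = 43/100 = 0.43 → 0.430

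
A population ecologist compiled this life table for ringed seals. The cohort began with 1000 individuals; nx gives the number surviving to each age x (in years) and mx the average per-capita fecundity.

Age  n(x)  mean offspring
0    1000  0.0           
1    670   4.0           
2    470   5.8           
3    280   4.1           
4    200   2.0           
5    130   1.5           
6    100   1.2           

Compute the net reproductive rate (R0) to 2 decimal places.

lx = nx/n0 = nx/1000: 1, 0.67, 0.47, 0.28, 0.2, 0.13, 0.1
lx·mx by age: 0, 2.68, 2.726, 1.148, 0.4, 0.195, 0.12
R0 = Σ lx·mx = 7.269 → 7.27

7.27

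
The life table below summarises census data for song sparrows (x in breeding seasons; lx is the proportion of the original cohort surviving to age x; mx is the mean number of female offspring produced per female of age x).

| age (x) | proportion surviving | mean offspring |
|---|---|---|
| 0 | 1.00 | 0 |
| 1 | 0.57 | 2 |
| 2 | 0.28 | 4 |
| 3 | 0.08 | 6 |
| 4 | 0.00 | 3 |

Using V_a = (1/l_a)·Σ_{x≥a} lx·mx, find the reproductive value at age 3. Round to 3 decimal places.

lx·mx for x ≥ 3: 0.48, 0 → sum = 0.48
V_3 = 0.48 / l_3 = 0.48 / 0.08 = 6 → 6.000

6.000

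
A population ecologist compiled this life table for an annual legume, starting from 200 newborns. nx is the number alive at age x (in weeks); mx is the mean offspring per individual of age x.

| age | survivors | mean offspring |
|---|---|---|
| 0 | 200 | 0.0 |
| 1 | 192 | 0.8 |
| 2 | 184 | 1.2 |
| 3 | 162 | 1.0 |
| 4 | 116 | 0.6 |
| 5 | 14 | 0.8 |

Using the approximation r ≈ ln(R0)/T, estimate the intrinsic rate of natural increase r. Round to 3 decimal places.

0.491

lx = nx/n0 = nx/200: 1, 0.96, 0.92, 0.81, 0.58, 0.07
R0 = Σ lx·mx = 0 + 0.768 + 1.104 + 0.81 + 0.348 + 0.056 = 3.086
Σ x·lx·mx = 7.078; T = 7.078/3.086 = 2.29358…
r ≈ ln(R0)/T = ln(3.086)/2.29358… = 0.49132… → 0.491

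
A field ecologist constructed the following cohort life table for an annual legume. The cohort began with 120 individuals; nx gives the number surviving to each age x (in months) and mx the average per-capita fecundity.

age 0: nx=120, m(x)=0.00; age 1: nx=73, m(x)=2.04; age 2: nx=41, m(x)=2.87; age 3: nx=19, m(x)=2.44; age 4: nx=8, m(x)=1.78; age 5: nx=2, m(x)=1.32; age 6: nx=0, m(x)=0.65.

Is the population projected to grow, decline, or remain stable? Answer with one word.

lx = nx/n0 = nx/120: 1, 0.60833…, 0.34167…, 0.15833…, 0.06667…, 0.01667…, 0
R0 = Σ lx·mx = 0 + 1.241… + 0.980583… + 0.386333… + 0.118667… + 0.022… + 0 = 2.748583…
R0 > 1, so the population is growing.

growing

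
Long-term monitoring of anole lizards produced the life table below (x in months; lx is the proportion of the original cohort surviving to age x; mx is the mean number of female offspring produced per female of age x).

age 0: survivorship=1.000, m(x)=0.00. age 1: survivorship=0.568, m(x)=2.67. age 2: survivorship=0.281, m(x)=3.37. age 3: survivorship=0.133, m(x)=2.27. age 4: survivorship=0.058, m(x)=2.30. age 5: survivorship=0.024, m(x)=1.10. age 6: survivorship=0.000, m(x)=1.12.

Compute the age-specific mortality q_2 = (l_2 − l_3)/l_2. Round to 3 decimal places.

0.527

q_2 = (l_2 − l_3) / l_2 = (0.281 − 0.133) / 0.281
     = 0.148 / 0.281 = 0.52669… → 0.527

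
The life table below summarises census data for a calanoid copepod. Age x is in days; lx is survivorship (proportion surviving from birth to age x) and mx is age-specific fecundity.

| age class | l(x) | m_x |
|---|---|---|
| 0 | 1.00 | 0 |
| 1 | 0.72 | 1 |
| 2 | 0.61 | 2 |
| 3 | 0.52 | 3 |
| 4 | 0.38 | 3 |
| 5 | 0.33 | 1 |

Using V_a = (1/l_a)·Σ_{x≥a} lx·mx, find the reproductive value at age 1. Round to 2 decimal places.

lx·mx for x ≥ 1: 0.72, 1.22, 1.56, 1.14, 0.33 → sum = 4.97
V_1 = 4.97 / l_1 = 4.97 / 0.72 = 6.902778… → 6.90

6.90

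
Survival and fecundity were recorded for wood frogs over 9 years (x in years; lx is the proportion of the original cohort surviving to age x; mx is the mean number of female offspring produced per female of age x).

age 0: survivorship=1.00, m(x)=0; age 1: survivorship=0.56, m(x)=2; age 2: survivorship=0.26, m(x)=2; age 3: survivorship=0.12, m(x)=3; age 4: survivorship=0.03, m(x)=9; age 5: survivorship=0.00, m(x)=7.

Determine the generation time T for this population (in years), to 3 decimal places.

1.903

lx·mx: 0, 1.12, 0.52, 0.36, 0.27, 0 → R0 = 2.27
x·lx·mx: 0, 1.12, 1.04, 1.08, 1.08, 0 → Σ = 4.32
T = 4.32 / 2.27 = 1.903084… → 1.903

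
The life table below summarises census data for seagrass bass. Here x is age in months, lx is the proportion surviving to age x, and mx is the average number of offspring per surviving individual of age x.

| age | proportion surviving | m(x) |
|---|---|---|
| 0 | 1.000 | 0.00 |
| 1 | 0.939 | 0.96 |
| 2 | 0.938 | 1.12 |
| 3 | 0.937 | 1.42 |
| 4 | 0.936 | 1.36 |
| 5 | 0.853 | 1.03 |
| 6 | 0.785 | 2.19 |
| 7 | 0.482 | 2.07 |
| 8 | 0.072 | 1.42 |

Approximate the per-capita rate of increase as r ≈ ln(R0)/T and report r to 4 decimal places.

R0 = Σ lx·mx = 0 + 0.90144 + 1.05056 + 1.33054 + 1.27296 + 0.87859 + 1.71915 + 0.99774 + 0.10224 = 8.25322
Σ x·lx·mx = 34.59597; T = 34.59597/8.25322 = 4.19181…
r ≈ ln(R0)/T = ln(8.25322)/4.19181… = 0.503506… → 0.5035

0.5035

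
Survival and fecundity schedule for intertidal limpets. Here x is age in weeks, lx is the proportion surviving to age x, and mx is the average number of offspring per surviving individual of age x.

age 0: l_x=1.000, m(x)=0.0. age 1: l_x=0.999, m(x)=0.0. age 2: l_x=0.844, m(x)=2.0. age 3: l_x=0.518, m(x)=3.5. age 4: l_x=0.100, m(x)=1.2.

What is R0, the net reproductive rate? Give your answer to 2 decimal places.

lx·mx by age: 0, 0, 1.688, 1.813, 0.12
R0 = Σ lx·mx = 3.621 → 3.62

3.62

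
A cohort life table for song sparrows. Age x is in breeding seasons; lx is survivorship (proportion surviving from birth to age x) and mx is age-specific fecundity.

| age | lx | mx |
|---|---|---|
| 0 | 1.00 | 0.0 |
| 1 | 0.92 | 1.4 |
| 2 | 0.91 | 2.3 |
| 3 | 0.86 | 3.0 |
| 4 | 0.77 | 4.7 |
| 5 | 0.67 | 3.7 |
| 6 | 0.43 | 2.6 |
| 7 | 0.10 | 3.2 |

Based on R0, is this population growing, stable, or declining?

growing

R0 = Σ lx·mx = 0 + 1.288 + 2.093 + 2.58 + 3.619 + 2.479 + 1.118 + 0.32 = 13.497
R0 > 1, so the population is growing.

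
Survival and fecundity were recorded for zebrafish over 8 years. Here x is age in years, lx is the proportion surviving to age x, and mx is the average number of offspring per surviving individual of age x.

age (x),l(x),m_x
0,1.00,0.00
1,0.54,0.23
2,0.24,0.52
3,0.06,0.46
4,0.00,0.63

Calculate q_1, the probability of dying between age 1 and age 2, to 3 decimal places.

q_1 = (l_1 − l_2) / l_1 = (0.54 − 0.24) / 0.54
     = 0.3 / 0.54 = 0.555556… → 0.556

0.556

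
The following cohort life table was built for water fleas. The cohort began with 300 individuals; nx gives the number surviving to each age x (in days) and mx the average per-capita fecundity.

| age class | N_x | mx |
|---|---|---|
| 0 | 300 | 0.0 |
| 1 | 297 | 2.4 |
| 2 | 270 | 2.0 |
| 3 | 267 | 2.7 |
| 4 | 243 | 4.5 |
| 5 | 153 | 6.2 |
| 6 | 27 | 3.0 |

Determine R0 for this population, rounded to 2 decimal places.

13.66

lx = nx/n0 = nx/300: 1, 0.99, 0.9, 0.89, 0.81, 0.51, 0.09
lx·mx by age: 0, 2.376, 1.8, 2.403, 3.645, 3.162, 0.27
R0 = Σ lx·mx = 13.656 → 13.66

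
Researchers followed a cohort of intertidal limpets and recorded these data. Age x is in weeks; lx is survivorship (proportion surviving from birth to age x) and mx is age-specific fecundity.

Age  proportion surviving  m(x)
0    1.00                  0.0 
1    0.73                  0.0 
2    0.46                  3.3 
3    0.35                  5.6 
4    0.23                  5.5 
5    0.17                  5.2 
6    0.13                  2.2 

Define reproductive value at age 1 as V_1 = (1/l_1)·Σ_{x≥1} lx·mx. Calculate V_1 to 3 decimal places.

lx·mx for x ≥ 1: 0, 1.518, 1.96, 1.265, 0.884, 0.286 → sum = 5.913
V_1 = 5.913 / l_1 = 5.913 / 0.73 = 8.1 → 8.100

8.100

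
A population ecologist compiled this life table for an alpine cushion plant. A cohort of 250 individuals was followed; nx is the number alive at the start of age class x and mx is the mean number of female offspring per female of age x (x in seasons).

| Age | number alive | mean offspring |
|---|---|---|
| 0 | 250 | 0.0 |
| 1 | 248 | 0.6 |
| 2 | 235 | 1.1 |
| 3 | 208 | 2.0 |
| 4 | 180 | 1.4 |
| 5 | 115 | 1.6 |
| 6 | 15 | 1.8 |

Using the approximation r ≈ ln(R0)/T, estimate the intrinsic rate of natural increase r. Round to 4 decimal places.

0.5263

lx = nx/n0 = nx/250: 1, 0.992, 0.94, 0.832, 0.72, 0.46, 0.06
R0 = Σ lx·mx = 0 + 0.5952 + 1.034 + 1.664 + 1.008 + 0.736 + 0.108 = 5.1452
Σ x·lx·mx = 16.0152; T = 16.0152/5.1452 = 3.11265…
r ≈ ln(R0)/T = ln(5.1452)/3.11265… = 0.526261… → 0.5263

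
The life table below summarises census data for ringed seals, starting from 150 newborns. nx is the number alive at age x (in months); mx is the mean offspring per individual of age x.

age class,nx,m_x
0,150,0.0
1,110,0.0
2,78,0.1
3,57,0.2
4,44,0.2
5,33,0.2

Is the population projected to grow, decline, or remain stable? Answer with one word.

declining

lx = nx/n0 = nx/150: 1, 0.73333…, 0.52, 0.38, 0.29333…, 0.22
R0 = Σ lx·mx = 0 + 0 + 0.052 + 0.076 + 0.058667… + 0.044 = 0.230667…
R0 < 1, so the population is declining.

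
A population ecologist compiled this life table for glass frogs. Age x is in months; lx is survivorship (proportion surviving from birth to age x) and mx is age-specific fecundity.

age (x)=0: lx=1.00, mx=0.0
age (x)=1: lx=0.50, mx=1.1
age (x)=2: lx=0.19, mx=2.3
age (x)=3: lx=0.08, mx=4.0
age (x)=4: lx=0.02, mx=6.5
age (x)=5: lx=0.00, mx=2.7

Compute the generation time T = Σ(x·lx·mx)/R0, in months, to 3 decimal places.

lx·mx: 0, 0.55, 0.437, 0.32, 0.13, 0 → R0 = 1.437
x·lx·mx: 0, 0.55, 0.874, 0.96, 0.52, 0 → Σ = 2.904
T = 2.904 / 1.437 = 2.020877… → 2.021

2.021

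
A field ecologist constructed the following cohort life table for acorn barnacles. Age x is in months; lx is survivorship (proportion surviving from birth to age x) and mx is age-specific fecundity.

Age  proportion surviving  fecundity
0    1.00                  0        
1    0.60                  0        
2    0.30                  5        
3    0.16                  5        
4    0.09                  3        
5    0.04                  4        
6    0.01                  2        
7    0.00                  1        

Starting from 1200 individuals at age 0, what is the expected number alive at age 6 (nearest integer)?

Expected survivors = N0 · l_6 = 1200 × 0.01 = 12 → 12

12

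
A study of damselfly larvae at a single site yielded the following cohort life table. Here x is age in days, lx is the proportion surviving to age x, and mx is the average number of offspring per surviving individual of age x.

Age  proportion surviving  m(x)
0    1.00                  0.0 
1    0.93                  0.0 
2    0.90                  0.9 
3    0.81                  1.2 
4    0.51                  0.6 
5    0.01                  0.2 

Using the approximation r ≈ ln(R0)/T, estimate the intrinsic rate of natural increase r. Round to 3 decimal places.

0.267

R0 = Σ lx·mx = 0 + 0 + 0.81 + 0.972 + 0.306 + 0.002 = 2.09
Σ x·lx·mx = 5.77; T = 5.77/2.09 = 2.76077…
r ≈ ln(R0)/T = ln(2.09)/2.76077… = 0.26701… → 0.267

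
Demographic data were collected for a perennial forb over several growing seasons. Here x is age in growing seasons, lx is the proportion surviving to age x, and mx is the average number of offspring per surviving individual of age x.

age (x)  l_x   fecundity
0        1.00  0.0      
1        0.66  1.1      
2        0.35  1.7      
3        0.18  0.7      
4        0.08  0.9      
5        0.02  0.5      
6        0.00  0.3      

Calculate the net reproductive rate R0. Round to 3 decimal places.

lx·mx by age: 0, 0.726, 0.595, 0.126, 0.072, 0.01, 0
R0 = Σ lx·mx = 1.529 → 1.529

1.529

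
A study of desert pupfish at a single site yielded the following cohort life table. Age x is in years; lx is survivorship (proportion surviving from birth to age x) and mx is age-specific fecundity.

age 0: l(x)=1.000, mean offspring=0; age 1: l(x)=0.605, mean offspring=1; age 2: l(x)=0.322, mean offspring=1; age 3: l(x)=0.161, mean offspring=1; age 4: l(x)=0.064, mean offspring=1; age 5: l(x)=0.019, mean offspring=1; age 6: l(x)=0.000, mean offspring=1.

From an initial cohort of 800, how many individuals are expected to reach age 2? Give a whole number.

Expected survivors = N0 · l_2 = 800 × 0.322 = 257.6 → 258

258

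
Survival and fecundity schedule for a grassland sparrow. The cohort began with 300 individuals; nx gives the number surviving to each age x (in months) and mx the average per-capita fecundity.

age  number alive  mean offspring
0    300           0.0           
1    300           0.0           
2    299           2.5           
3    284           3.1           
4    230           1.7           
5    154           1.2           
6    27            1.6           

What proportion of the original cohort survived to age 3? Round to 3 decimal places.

0.947

l_3 = n_3/n_0 = 284/300 = 0.946667… → 0.947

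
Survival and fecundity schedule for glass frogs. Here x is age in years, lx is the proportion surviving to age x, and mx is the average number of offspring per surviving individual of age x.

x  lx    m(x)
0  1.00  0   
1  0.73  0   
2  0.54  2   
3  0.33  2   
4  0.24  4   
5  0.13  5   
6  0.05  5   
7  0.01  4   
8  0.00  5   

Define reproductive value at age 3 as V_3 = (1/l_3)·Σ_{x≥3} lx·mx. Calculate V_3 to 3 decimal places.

7.758

lx·mx for x ≥ 3: 0.66, 0.96, 0.65, 0.25, 0.04, 0 → sum = 2.56
V_3 = 2.56 / l_3 = 2.56 / 0.33 = 7.757576… → 7.758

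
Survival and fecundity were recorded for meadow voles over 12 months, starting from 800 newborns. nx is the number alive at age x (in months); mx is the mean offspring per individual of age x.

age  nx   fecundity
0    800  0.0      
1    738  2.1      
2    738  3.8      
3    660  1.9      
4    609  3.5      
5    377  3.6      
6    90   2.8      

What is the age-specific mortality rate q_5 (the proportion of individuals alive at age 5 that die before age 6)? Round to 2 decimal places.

lx = nx/n0 = nx/800: 1, 0.9225, 0.9225, 0.825, 0.76125, 0.47125, 0.1125
q_5 = (l_5 − l_6) / l_5 = (0.47125 − 0.1125) / 0.47125
     = 0.35875 / 0.47125 = 0.761273… → 0.76

0.76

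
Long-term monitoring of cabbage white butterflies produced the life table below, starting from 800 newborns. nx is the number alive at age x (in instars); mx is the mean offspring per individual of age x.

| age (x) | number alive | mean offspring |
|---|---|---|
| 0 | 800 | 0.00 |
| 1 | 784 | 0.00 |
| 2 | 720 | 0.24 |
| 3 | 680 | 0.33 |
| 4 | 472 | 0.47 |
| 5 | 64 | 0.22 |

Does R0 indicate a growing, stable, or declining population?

lx = nx/n0 = nx/800: 1, 0.98, 0.9, 0.85, 0.59, 0.08
R0 = Σ lx·mx = 0 + 0 + 0.216 + 0.2805 + 0.2773 + 0.0176 = 0.7914
R0 < 1, so the population is declining.

declining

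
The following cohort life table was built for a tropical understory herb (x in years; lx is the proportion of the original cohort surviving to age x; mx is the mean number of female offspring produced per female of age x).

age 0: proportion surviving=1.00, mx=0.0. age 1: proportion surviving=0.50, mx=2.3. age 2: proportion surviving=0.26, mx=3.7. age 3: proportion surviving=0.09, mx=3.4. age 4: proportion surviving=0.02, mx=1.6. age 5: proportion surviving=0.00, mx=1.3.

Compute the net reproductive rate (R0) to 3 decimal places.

lx·mx by age: 0, 1.15, 0.962, 0.306, 0.032, 0
R0 = Σ lx·mx = 2.45 → 2.450

2.450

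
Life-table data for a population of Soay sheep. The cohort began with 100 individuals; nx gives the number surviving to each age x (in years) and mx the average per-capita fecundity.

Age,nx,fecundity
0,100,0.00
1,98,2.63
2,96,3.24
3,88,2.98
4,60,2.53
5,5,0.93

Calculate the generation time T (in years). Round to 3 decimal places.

2.326

lx = nx/n0 = nx/100: 1, 0.98, 0.96, 0.88, 0.6, 0.05
lx·mx: 0, 2.5774, 3.1104, 2.6224, 1.518, 0.0465 → R0 = 9.8747
x·lx·mx: 0, 2.5774, 6.2208, 7.8672, 6.072, 0.2325 → Σ = 22.9699
T = 22.9699 / 9.8747 = 2.326136… → 2.326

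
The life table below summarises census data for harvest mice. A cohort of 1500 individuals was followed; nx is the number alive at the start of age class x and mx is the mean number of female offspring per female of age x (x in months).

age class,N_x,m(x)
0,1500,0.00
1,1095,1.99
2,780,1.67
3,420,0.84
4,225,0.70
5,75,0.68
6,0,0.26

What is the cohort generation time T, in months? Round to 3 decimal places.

lx = nx/n0 = nx/1500: 1, 0.73, 0.52, 0.28, 0.15, 0.05, 0
lx·mx: 0, 1.4527, 0.8684, 0.2352, 0.105, 0.034, 0 → R0 = 2.6953
x·lx·mx: 0, 1.4527, 1.7368, 0.7056, 0.42, 0.17, 0 → Σ = 4.4851
T = 4.4851 / 2.6953 = 1.664045… → 1.664

1.664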